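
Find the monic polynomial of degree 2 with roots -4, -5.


A monic polynomial with roots -4, -5 is:
p(x) = (x + 4)(x + 5)
After multiplying by (x + 4): x + 4
After multiplying by (x + 5): x^2 + 9x + 20

x^2 + 9x + 20


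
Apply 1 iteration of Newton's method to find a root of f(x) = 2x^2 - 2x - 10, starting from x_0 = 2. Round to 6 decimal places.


Newton's method: x_(n+1) = x_n - f(x_n)/f'(x_n)
f(x) = 2x^2 - 2x - 10
f'(x) = 4x - 2

Iteration 1:
  f(2.000000) = -6.000000
  f'(2.000000) = 6.000000
  x_1 = 2.000000 - (-6.000000)/(6.000000) = 3.000000

x_1 = 3.000000


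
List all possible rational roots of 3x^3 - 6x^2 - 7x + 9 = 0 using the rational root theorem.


Rational root theorem: possible roots are ±p/q where:
  p divides the constant term (9): p ∈ {1, 3, 9}
  q divides the leading coefficient (3): q ∈ {1, 3}

All possible rational roots: -9, -3, -1, -1/3, 1/3, 1, 3, 9

-9, -3, -1, -1/3, 1/3, 1, 3, 9


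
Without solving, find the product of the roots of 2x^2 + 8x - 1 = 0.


By Vieta's formulas for ax^2 + bx + c = 0:
  Sum of roots = -b/a
  Product of roots = c/a

Here a = 2, b = 8, c = -1
Sum = -(8)/2 = -4
Product = -1/2 = -1/2

Product = -1/2


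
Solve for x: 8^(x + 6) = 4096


Express both sides with the same base.
4096 = 8^4
Since the bases match, equate exponents: x + 6 = 4
So x = 4 - (6) = -2

x = -2


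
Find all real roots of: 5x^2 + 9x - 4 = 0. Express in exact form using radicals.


Using the quadratic formula: x = (-b ± sqrt(b^2 - 4ac)) / (2a)
Here a = 5, b = 9, c = -4
Discriminant = b^2 - 4ac = 9^2 - 4(5)(-4) = 81 + 80 = 161
Since discriminant = 161 > 0, there are two real roots.
x = (-9 ± sqrt(161)) / 10
Numerically: x ≈ 0.3689 or x ≈ -2.1689

x = (-9 + sqrt(161)) / 10 or x = (-9 - sqrt(161)) / 10


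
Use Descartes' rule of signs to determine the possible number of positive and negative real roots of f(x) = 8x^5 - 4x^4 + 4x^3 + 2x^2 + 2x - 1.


Descartes' rule of signs:

For positive roots, count sign changes in f(x) = 8x^5 - 4x^4 + 4x^3 + 2x^2 + 2x - 1:
Signs of coefficients: +, -, +, +, +, -
Number of sign changes: 3
Possible positive real roots: 3, 1

For negative roots, examine f(-x) = -8x^5 - 4x^4 - 4x^3 + 2x^2 - 2x - 1:
Signs of coefficients: -, -, -, +, -, -
Number of sign changes: 2
Possible negative real roots: 2, 0

Positive roots: 3 or 1; Negative roots: 2 or 0


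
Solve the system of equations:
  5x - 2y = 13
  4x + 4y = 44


Using Cramer's rule:
Determinant D = (5)(4) - (4)(-2) = 20 + 8 = 28
Dx = (13)(4) - (44)(-2) = 52 + 88 = 140
Dy = (5)(44) - (4)(13) = 220 - 52 = 168
x = Dx/D = 140/28 = 5
y = Dy/D = 168/28 = 6

x = 5, y = 6


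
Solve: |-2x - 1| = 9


An absolute value equation |expr| = 9 gives two cases:
Case 1: -2x - 1 = 9
  -2x = 10, so x = -5
Case 2: -2x - 1 = -9
  -2x = -8, so x = 4

x = -5, x = 4


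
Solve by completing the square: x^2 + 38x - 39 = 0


Start: x^2 + 38x - 39 = 0
Move constant: x^2 + 38x = 39
Half of 38 is 19, squared is 361
Add 361 to both sides: x^2 + 38x + 361 = 400
(x + 19)^2 = 400
x + 19 = ±20
x = -19 + 20 = 1 or x = -19 - 20 = -39

x = -39, x = 1


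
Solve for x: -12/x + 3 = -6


Subtract 3 from both sides: -12/x = -9
Multiply both sides by x: -12 = -9 * x
Divide by -9: x = 4/3

x = 4/3


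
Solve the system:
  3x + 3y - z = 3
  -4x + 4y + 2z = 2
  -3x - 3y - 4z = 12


Using Cramer's rule. Expand each determinant along the first row.
D  = 3*[4*(-4) - 2*(-3)] - 3*[(-4)*(-4) - 2*(-3)] + (-1)*[(-4)*(-3) - 4*(-3)]
  = 3*(-10) - 3*(22) + (-1)*(24) = -120
Dx = 3*[4*(-4) - 2*(-3)] - 3*[2*(-4) - 2*12] + (-1)*[2*(-3) - 4*12]
  = 3*(-10) - 3*(-32) + (-1)*(-54) = 120
Dy = 3*[2*(-4) - 2*12] - 3*[(-4)*(-4) - 2*(-3)] + (-1)*[(-4)*12 - 2*(-3)]
  = 3*(-32) - 3*(22) + (-1)*(-42) = -120
Dz = 3*[4*12 - 2*(-3)] - 3*[(-4)*12 - 2*(-3)] + 3*[(-4)*(-3) - 4*(-3)]
  = 3*(54) - 3*(-42) + 3*(24) = 360
x = Dx/D = 120/-120 = -1, y = Dy/D = -120/-120 = 1, z = Dz/D = 360/-120 = -3
Check eq1: (3)(-1) + (3)(1) + (-1)(-3) = 3 = 3 ✓
Check eq2: (-4)(-1) + (4)(1) + (2)(-3) = 2 = 2 ✓
Check eq3: (-3)(-1) + (-3)(1) + (-4)(-3) = 12 = 12 ✓

x = -1, y = 1, z = -3


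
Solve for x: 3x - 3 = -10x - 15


Starting with: 3x - 3 = -10x - 15
Move all x terms to left: (3 + 10)x = -15 + 3
Simplify: 13x = -12
Divide both sides by 13: x = -12/13

x = -12/13


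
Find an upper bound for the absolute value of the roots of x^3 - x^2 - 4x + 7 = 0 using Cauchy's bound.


Cauchy's bound: all roots r satisfy |r| <= 1 + max(|a_i/a_n|) for i = 0,...,n-1
where a_n is the leading coefficient.

Coefficients: [1, -1, -4, 7]
Leading coefficient a_n = 1
Ratios |a_i/a_n|: 1, 4, 7
Maximum ratio: 7
Cauchy's bound: |r| <= 1 + 7 = 8

Upper bound = 8


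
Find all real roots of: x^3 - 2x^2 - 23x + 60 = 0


Let p(x) = x^3 - 2x^2 - 23x + 60. By the rational root theorem (leading coefficient 1), any rational root is an integer divisor of 60: try ±1, ±2, ... in turn.
Test x = 1: value = 36 ≠ 0.
Test x = -1: value = 80 ≠ 0.
Test x = 2: value = 14 ≠ 0.
Test x = -2: value = 90 ≠ 0.
Test x = 3: value = 0 ✓, so (x - 3) is a factor.
Synthetic division by (x - 3): bring down 1; 1(3) - 2 = 1; 1(3) - 23 = -20; (-20)(3) + 60 = 0 → quotient x^2 + x - 20, remainder 0.
Solve the quadratic x^2 + x - 20 = 0: discriminant = 1^2 - 4(1)(-20) = 1 + 80 = 81.
sqrt(81) = 9, so x = (-1 ± 9)/2: x = 4 or x = -5.

x = -5, x = 3, x = 4


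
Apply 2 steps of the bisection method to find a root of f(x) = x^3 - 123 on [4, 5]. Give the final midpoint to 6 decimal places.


f(x) = x^3 - 123
f(4) = -59 < 0
f(5) = 2 > 0

Step 1: midpoint = (4.000000 + 5.000000)/2 = 4.500000
  f(4.500000) = -31.875000
  f(mid) < 0, so root is in [4.500000, 5.000000]

Step 2: midpoint = (4.500000 + 5.000000)/2 = 4.750000
  f(4.750000) = -15.828125
  f(mid) < 0, so root is in [4.750000, 5.000000]

midpoint = 4.750000


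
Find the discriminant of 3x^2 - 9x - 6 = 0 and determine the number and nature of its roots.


For ax^2 + bx + c = 0, discriminant D = b^2 - 4ac
Here a = 3, b = -9, c = -6
D = (-9)^2 - 4(3)(-6) = 81 + 72 = 153

D = 153 > 0 but not a perfect square
The equation has 2 distinct real irrational roots.

Discriminant = 153, 2 distinct real irrational roots


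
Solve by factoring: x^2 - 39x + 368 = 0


We need two numbers that multiply to 368 and add to -39.
Those numbers are -23 and -16 (since (-23) * (-16) = 368 and (-23) + (-16) = -39).
So x^2 - 39x + 368 = (x - 23)(x - 16) = 0
Setting each factor to zero: x = 23 or x = 16

x = 16, x = 23


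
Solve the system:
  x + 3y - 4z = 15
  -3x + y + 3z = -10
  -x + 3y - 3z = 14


Using Cramer's rule. Expand each determinant along the first row.
D  = 1*[1*(-3) - 3*3] - 3*[(-3)*(-3) - 3*(-1)] + (-4)*[(-3)*3 - 1*(-1)]
  = 1*(-12) - 3*(12) + (-4)*(-8) = -16
Dx = 15*[1*(-3) - 3*3] - 3*[(-10)*(-3) - 3*14] + (-4)*[(-10)*3 - 1*14]
  = 15*(-12) - 3*(-12) + (-4)*(-44) = 32
Dy = 1*[(-10)*(-3) - 3*14] - 15*[(-3)*(-3) - 3*(-1)] + (-4)*[(-3)*14 - (-10)*(-1)]
  = 1*(-12) - 15*(12) + (-4)*(-52) = 16
Dz = 1*[1*14 - (-10)*3] - 3*[(-3)*14 - (-10)*(-1)] + 15*[(-3)*3 - 1*(-1)]
  = 1*(44) - 3*(-52) + 15*(-8) = 80
x = Dx/D = 32/-16 = -2, y = Dy/D = 16/-16 = -1, z = Dz/D = 80/-16 = -5
Check eq1: (1)(-2) + (3)(-1) + (-4)(-5) = 15 = 15 ✓
Check eq2: (-3)(-2) + (1)(-1) + (3)(-5) = -10 = -10 ✓
Check eq3: (-1)(-2) + (3)(-1) + (-3)(-5) = 14 = 14 ✓

x = -2, y = -1, z = -5


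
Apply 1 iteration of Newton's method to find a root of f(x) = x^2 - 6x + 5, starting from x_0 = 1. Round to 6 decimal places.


Newton's method: x_(n+1) = x_n - f(x_n)/f'(x_n)
f(x) = x^2 - 6x + 5
f'(x) = 2x - 6

Iteration 1:
  f(1.000000) = 0.000000
  f'(1.000000) = -4.000000
  x_1 = 1.000000 - (0.000000)/(-4.000000) = 1.000000

x_1 = 1.000000


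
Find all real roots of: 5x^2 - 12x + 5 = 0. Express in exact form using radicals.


Using the quadratic formula: x = (-b ± sqrt(b^2 - 4ac)) / (2a)
Here a = 5, b = -12, c = 5
Discriminant = b^2 - 4ac = (-12)^2 - 4(5)(5) = 144 - 100 = 44
Since discriminant = 44 > 0, there are two real roots.
x = (12 ± 2*sqrt(11)) / 10
Simplifying: x = (6 ± sqrt(11)) / 5
Numerically: x ≈ 1.8633 or x ≈ 0.5367

x = (6 + sqrt(11)) / 5 or x = (6 - sqrt(11)) / 5


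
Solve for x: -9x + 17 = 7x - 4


Starting with: -9x + 17 = 7x - 4
Move all x terms to left: (-9 - 7)x = -4 - 17
Simplify: -16x = -21
Divide both sides by -16: x = 21/16

x = 21/16


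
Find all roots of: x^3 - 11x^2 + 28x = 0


The constant term is 0, so x = 0 is a root. Factor out x:
  x^2 - 11x + 28 = 0
Solve the quadratic x^2 - 11x + 28 = 0: discriminant = (-11)^2 - 4(1)(28) = 121 - 112 = 9.
sqrt(9) = 3, so x = (11 ± 3)/2: x = 7 or x = 4.
Collecting all roots found:

x = 0, x = 4, x = 7


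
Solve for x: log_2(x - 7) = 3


Convert to exponential form: x - 7 = 2^3 = 8
x = 8 + 7 = 15
Check: log_2(15 - 7) = log_2(8) = log_2(8) = 3 ✓

x = 15


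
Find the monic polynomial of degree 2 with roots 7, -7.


A monic polynomial with roots 7, -7 is:
p(x) = (x - 7)(x + 7)
After multiplying by (x - 7): x - 7
After multiplying by (x + 7): x^2 - 49

x^2 - 49


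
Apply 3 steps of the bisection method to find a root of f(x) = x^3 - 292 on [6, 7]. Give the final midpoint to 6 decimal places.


f(x) = x^3 - 292
f(6) = -76 < 0
f(7) = 51 > 0

Step 1: midpoint = (6.000000 + 7.000000)/2 = 6.500000
  f(6.500000) = -17.375000
  f(mid) < 0, so root is in [6.500000, 7.000000]

Step 2: midpoint = (6.500000 + 7.000000)/2 = 6.750000
  f(6.750000) = 15.546875
  f(mid) > 0, so root is in [6.500000, 6.750000]

Step 3: midpoint = (6.500000 + 6.750000)/2 = 6.625000
  f(6.625000) = -1.224609
  f(mid) < 0, so root is in [6.625000, 6.750000]

midpoint = 6.625000


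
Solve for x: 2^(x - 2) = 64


Express both sides with the same base.
64 = 2^6
Since the bases match, equate exponents: x - 2 = 6
So x = 6 - (-2) = 8

x = 8


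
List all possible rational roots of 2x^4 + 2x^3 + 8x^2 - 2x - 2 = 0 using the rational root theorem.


Rational root theorem: possible roots are ±p/q where:
  p divides the constant term (-2): p ∈ {1, 2}
  q divides the leading coefficient (2): q ∈ {1, 2}

All possible rational roots: -2, -1, -1/2, 1/2, 1, 2

-2, -1, -1/2, 1/2, 1, 2


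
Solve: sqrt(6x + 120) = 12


Square both sides: 6x + 120 = 12^2 = 144
6x = 144 - 120 = 24
x = 4
Check: sqrt(6*4 + 120) = sqrt(144) = 12 ✓

x = 4


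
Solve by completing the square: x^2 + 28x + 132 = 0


Start: x^2 + 28x + 132 = 0
Move constant: x^2 + 28x = -132
Half of 28 is 14, squared is 196
Add 196 to both sides: x^2 + 28x + 196 = 64
(x + 14)^2 = 64
x + 14 = ±8
x = -14 + 8 = -6 or x = -14 - 8 = -22

x = -22, x = -6


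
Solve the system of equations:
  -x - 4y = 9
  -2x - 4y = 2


Using Cramer's rule:
Determinant D = (-1)(-4) - (-2)(-4) = 4 - 8 = -4
Dx = (9)(-4) - (2)(-4) = -36 + 8 = -28
Dy = (-1)(2) - (-2)(9) = -2 + 18 = 16
x = Dx/D = -28/-4 = 7
y = Dy/D = 16/-4 = -4

x = 7, y = -4


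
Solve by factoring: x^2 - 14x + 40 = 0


We need two numbers that multiply to 40 and add to -14.
Those numbers are -10 and -4 (since (-10) * (-4) = 40 and (-10) + (-4) = -14).
So x^2 - 14x + 40 = (x - 10)(x - 4) = 0
Setting each factor to zero: x = 10 or x = 4

x = 4, x = 10


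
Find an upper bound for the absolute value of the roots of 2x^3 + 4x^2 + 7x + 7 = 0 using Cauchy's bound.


Cauchy's bound: all roots r satisfy |r| <= 1 + max(|a_i/a_n|) for i = 0,...,n-1
where a_n is the leading coefficient.

Coefficients: [2, 4, 7, 7]
Leading coefficient a_n = 2
Ratios |a_i/a_n|: 2, 7/2, 7/2
Maximum ratio: 7/2
Cauchy's bound: |r| <= 1 + 7/2 = 9/2

Upper bound = 9/2


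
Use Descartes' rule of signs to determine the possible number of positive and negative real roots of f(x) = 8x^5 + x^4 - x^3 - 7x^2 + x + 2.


Descartes' rule of signs:

For positive roots, count sign changes in f(x) = 8x^5 + x^4 - x^3 - 7x^2 + x + 2:
Signs of coefficients: +, +, -, -, +, +
Number of sign changes: 2
Possible positive real roots: 2, 0

For negative roots, examine f(-x) = -8x^5 + x^4 + x^3 - 7x^2 - x + 2:
Signs of coefficients: -, +, +, -, -, +
Number of sign changes: 3
Possible negative real roots: 3, 1

Positive roots: 2 or 0; Negative roots: 3 or 1


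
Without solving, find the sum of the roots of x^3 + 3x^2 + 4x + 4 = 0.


By Vieta's formulas for x^3 + bx^2 + cx + d = 0:
  r1 + r2 + r3 = -b/a = -3
  r1*r2 + r1*r3 + r2*r3 = c/a = 4
  r1*r2*r3 = -d/a = -4


Sum = -3


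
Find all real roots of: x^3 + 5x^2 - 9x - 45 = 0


Let p(x) = x^3 + 5x^2 - 9x - 45. By the rational root theorem (leading coefficient 1), any rational root is an integer divisor of 45: try ±1, ±2, ... in turn.
Test x = 1: value = -48 ≠ 0.
Test x = -1: value = -32 ≠ 0.
Test x = 3: value = 0 ✓, so (x - 3) is a factor.
Synthetic division by (x - 3): bring down 1; 1(3) + 5 = 8; 8(3) - 9 = 15; 15(3) - 45 = 0 → quotient x^2 + 8x + 15, remainder 0.
Solve the quadratic x^2 + 8x + 15 = 0: discriminant = 8^2 - 4(1)(15) = 64 - 60 = 4.
sqrt(4) = 2, so x = (-8 ± 2)/2: x = -3 or x = -5.

x = -5, x = -3, x = 3


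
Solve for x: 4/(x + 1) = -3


Multiply both sides by (x + 1): 4 = -3(x + 1)
Distribute: 4 = -3x - 3
-3x = 4 + 3 = 7
x = -7/3

x = -7/3


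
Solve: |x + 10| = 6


An absolute value equation |expr| = 6 gives two cases:
Case 1: x + 10 = 6
  x = -4, so x = -4
Case 2: x + 10 = -6
  x = -16, so x = -16

x = -16, x = -4


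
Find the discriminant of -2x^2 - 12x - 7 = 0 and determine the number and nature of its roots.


For ax^2 + bx + c = 0, discriminant D = b^2 - 4ac
Here a = -2, b = -12, c = -7
D = (-12)^2 - 4(-2)(-7) = 144 - 56 = 88

D = 88 > 0 but not a perfect square
The equation has 2 distinct real irrational roots.

Discriminant = 88, 2 distinct real irrational roots


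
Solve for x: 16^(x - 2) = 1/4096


Express both sides with the same base.
1/4096 = 16^(-3)
Since the bases match, equate exponents: x - 2 = -3
So x = -3 - (-2) = -1

x = -1


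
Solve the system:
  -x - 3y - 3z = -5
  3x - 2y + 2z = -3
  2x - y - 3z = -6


Using Cramer's rule. Expand each determinant along the first row.
D  = (-1)*[(-2)*(-3) - 2*(-1)] - (-3)*[3*(-3) - 2*2] + (-3)*[3*(-1) - (-2)*2]
  = (-1)*(8) - (-3)*(-13) + (-3)*(1) = -50
Dx = (-5)*[(-2)*(-3) - 2*(-1)] - (-3)*[(-3)*(-3) - 2*(-6)] + (-3)*[(-3)*(-1) - (-2)*(-6)]
  = (-5)*(8) - (-3)*(21) + (-3)*(-9) = 50
Dy = (-1)*[(-3)*(-3) - 2*(-6)] - (-5)*[3*(-3) - 2*2] + (-3)*[3*(-6) - (-3)*2]
  = (-1)*(21) - (-5)*(-13) + (-3)*(-12) = -50
Dz = (-1)*[(-2)*(-6) - (-3)*(-1)] - (-3)*[3*(-6) - (-3)*2] + (-5)*[3*(-1) - (-2)*2]
  = (-1)*(9) - (-3)*(-12) + (-5)*(1) = -50
x = Dx/D = 50/-50 = -1, y = Dy/D = -50/-50 = 1, z = Dz/D = -50/-50 = 1
Check eq1: (-1)(-1) + (-3)(1) + (-3)(1) = -5 = -5 ✓
Check eq2: (3)(-1) + (-2)(1) + (2)(1) = -3 = -3 ✓
Check eq3: (2)(-1) + (-1)(1) + (-3)(1) = -6 = -6 ✓

x = -1, y = 1, z = 1


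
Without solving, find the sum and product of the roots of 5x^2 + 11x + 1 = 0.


By Vieta's formulas for ax^2 + bx + c = 0:
  Sum of roots = -b/a
  Product of roots = c/a

Here a = 5, b = 11, c = 1
Sum = -(11)/5 = -11/5
Product = 1/5 = 1/5

Sum = -11/5, Product = 1/5


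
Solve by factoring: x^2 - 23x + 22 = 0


We need two numbers that multiply to 22 and add to -23.
Those numbers are -22 and -1 (since (-22) * (-1) = 22 and (-22) + (-1) = -23).
So x^2 - 23x + 22 = (x - 22)(x - 1) = 0
Setting each factor to zero: x = 22 or x = 1

x = 1, x = 22


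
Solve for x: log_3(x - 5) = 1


Convert to exponential form: x - 5 = 3^1 = 3
x = 3 + 5 = 8
Check: log_3(8 - 5) = log_3(3) = log_3(3) = 1 ✓

x = 8


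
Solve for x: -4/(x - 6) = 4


Multiply both sides by (x - 6): -4 = 4(x - 6)
Distribute: -4 = 4x - 24
4x = -4 + 24 = 20
x = 5

x = 5


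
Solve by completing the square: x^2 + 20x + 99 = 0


Start: x^2 + 20x + 99 = 0
Move constant: x^2 + 20x = -99
Half of 20 is 10, squared is 100
Add 100 to both sides: x^2 + 20x + 100 = 1
(x + 10)^2 = 1
x + 10 = ±1
x = -10 + 1 = -9 or x = -10 - 1 = -11

x = -11, x = -9


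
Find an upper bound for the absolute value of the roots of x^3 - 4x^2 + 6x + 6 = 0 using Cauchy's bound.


Cauchy's bound: all roots r satisfy |r| <= 1 + max(|a_i/a_n|) for i = 0,...,n-1
where a_n is the leading coefficient.

Coefficients: [1, -4, 6, 6]
Leading coefficient a_n = 1
Ratios |a_i/a_n|: 4, 6, 6
Maximum ratio: 6
Cauchy's bound: |r| <= 1 + 6 = 7

Upper bound = 7


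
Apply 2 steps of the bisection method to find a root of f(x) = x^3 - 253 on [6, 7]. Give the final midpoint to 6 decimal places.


f(x) = x^3 - 253
f(6) = -37 < 0
f(7) = 90 > 0

Step 1: midpoint = (6.000000 + 7.000000)/2 = 6.500000
  f(6.500000) = 21.625000
  f(mid) > 0, so root is in [6.000000, 6.500000]

Step 2: midpoint = (6.000000 + 6.500000)/2 = 6.250000
  f(6.250000) = -8.859375
  f(mid) < 0, so root is in [6.250000, 6.500000]

midpoint = 6.250000


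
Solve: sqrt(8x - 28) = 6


Square both sides: 8x - 28 = 6^2 = 36
8x = 36 + 28 = 64
x = 8
Check: sqrt(8*8 - 28) = sqrt(36) = 6 ✓

x = 8


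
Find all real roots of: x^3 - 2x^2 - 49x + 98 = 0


Let p(x) = x^3 - 2x^2 - 49x + 98. By the rational root theorem (leading coefficient 1), any rational root is an integer divisor of 98: try ±1, ±2, ... in turn.
Test x = 1: value = 48 ≠ 0.
Test x = -1: value = 144 ≠ 0.
Test x = 2: value = 0 ✓, so (x - 2) is a factor.
Synthetic division by (x - 2): bring down 1; 1(2) - 2 = 0; 0(2) - 49 = -49; (-49)(2) + 98 = 0 → quotient x^2 - 49, remainder 0.
Solve the quadratic x^2 - 49 = 0: discriminant = 0^2 - 4(1)(-49) = 0 + 196 = 196.
sqrt(196) = 14, so x = (0 ± 14)/2: x = 7 or x = -7.

x = -7, x = 2, x = 7


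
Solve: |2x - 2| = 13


An absolute value equation |expr| = 13 gives two cases:
Case 1: 2x - 2 = 13
  2x = 15, so x = 15/2
Case 2: 2x - 2 = -13
  2x = -11, so x = -11/2

x = -11/2, x = 15/2


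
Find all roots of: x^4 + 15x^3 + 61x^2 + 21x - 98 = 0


Let p(x) = x^4 + 15x^3 + 61x^2 + 21x - 98. By the rational root theorem (leading coefficient 1), any rational root is an integer divisor of 98: try ±1, ±2, ... in turn.
Test x = 1: value = 0 ✓, so (x - 1) is a factor.
Synthetic division by (x - 1): bring down 1; 1(1) + 15 = 16; 16(1) + 61 = 77; 77(1) + 21 = 98; 98(1) - 98 = 0 → quotient x^3 + 16x^2 + 77x + 98, remainder 0.
Continue with the quotient x^3 + 16x^2 + 77x + 98 (candidates must divide 98; re-test x = 1 first in case it repeats).
Test x = 1: value = 192 ≠ 0.
Test x = -1: value = 36 ≠ 0.
Test x = 2: value = 324 ≠ 0.
Test x = -2: value = 0 ✓, so (x + 2) is a factor.
Synthetic division by (x + 2): bring down 1; 1(-2) + 16 = 14; 14(-2) + 77 = 49; 49(-2) + 98 = 0 → quotient x^2 + 14x + 49, remainder 0.
Solve the quadratic x^2 + 14x + 49 = 0: discriminant = 14^2 - 4(1)(49) = 196 - 196 = 0.
Discriminant = 0, so a double root: x = -14/2 = -7.
Collecting all roots found:

x = -7 (multiplicity 2), x = -2, x = 1


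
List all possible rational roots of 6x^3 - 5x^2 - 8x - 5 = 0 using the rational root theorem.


Rational root theorem: possible roots are ±p/q where:
  p divides the constant term (-5): p ∈ {1, 5}
  q divides the leading coefficient (6): q ∈ {1, 2, 3, 6}

All possible rational roots: -5, -5/2, -5/3, -1, -5/6, -1/2, -1/3, -1/6, 1/6, 1/3, 1/2, 5/6, 1, 5/3, 5/2, 5

-5, -5/2, -5/3, -1, -5/6, -1/2, -1/3, -1/6, 1/6, 1/3, 1/2, 5/6, 1, 5/3, 5/2, 5


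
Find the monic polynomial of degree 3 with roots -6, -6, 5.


A monic polynomial with roots -6, -6, 5 is:
p(x) = (x + 6)(x + 6)(x - 5)
After multiplying by (x + 6): x + 6
After multiplying by (x + 6): x^2 + 12x + 36
After multiplying by (x - 5): x^3 + 7x^2 - 24x - 180

x^3 + 7x^2 - 24x - 180


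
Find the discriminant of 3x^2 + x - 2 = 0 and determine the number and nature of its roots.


For ax^2 + bx + c = 0, discriminant D = b^2 - 4ac
Here a = 3, b = 1, c = -2
D = (1)^2 - 4(3)(-2) = 1 + 24 = 25

D = 25 > 0 and is a perfect square (sqrt = 5)
The equation has 2 distinct real rational roots.

Discriminant = 25, 2 distinct real rational roots


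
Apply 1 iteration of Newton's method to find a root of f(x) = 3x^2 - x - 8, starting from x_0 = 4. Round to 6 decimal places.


Newton's method: x_(n+1) = x_n - f(x_n)/f'(x_n)
f(x) = 3x^2 - x - 8
f'(x) = 6x - 1

Iteration 1:
  f(4.000000) = 36.000000
  f'(4.000000) = 23.000000
  x_1 = 4.000000 - (36.000000)/(23.000000) = 2.434783

x_1 = 2.434783


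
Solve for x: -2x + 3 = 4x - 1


Starting with: -2x + 3 = 4x - 1
Move all x terms to left: (-2 - 4)x = -1 - 3
Simplify: -6x = -4
Divide both sides by -6: x = 2/3

x = 2/3


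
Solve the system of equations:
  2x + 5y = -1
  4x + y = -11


Using Cramer's rule:
Determinant D = (2)(1) - (4)(5) = 2 - 20 = -18
Dx = (-1)(1) - (-11)(5) = -1 + 55 = 54
Dy = (2)(-11) - (4)(-1) = -22 + 4 = -18
x = Dx/D = 54/-18 = -3
y = Dy/D = -18/-18 = 1

x = -3, y = 1


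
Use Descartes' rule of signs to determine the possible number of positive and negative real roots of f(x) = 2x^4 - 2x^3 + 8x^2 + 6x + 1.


Descartes' rule of signs:

For positive roots, count sign changes in f(x) = 2x^4 - 2x^3 + 8x^2 + 6x + 1:
Signs of coefficients: +, -, +, +, +
Number of sign changes: 2
Possible positive real roots: 2, 0

For negative roots, examine f(-x) = 2x^4 + 2x^3 + 8x^2 - 6x + 1:
Signs of coefficients: +, +, +, -, +
Number of sign changes: 2
Possible negative real roots: 2, 0

Positive roots: 2 or 0; Negative roots: 2 or 0


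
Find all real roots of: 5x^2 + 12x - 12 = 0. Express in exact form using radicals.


Using the quadratic formula: x = (-b ± sqrt(b^2 - 4ac)) / (2a)
Here a = 5, b = 12, c = -12
Discriminant = b^2 - 4ac = 12^2 - 4(5)(-12) = 144 + 240 = 384
Since discriminant = 384 > 0, there are two real roots.
x = (-12 ± 8*sqrt(6)) / 10
Simplifying: x = (-6 ± 4*sqrt(6)) / 5
Numerically: x ≈ 0.7596 or x ≈ -3.1596

x = (-6 + 4*sqrt(6)) / 5 or x = (-6 - 4*sqrt(6)) / 5


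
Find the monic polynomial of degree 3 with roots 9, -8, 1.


A monic polynomial with roots 9, -8, 1 is:
p(x) = (x - 9)(x + 8)(x - 1)
After multiplying by (x - 9): x - 9
After multiplying by (x + 8): x^2 - x - 72
After multiplying by (x - 1): x^3 - 2x^2 - 71x + 72

x^3 - 2x^2 - 71x + 72


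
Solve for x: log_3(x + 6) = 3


Convert to exponential form: x + 6 = 3^3 = 27
x = 27 - 6 = 21
Check: log_3(21 + 6) = log_3(27) = log_3(27) = 3 ✓

x = 21


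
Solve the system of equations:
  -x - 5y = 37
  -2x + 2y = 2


Using Cramer's rule:
Determinant D = (-1)(2) - (-2)(-5) = -2 - 10 = -12
Dx = (37)(2) - (2)(-5) = 74 + 10 = 84
Dy = (-1)(2) - (-2)(37) = -2 + 74 = 72
x = Dx/D = 84/-12 = -7
y = Dy/D = 72/-12 = -6

x = -7, y = -6


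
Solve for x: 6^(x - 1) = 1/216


Express both sides with the same base.
1/216 = 6^(-3)
Since the bases match, equate exponents: x - 1 = -3
So x = -3 - (-1) = -2

x = -2


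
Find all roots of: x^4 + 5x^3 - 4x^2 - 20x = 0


The constant term is 0, so x = 0 is a root. Factor out x:
  x^3 + 5x^2 - 4x - 20 = 0
Let p(x) = x^3 + 5x^2 - 4x - 20. By the rational root theorem (leading coefficient 1), any rational root is an integer divisor of 20: try ±1, ±2, ... in turn.
Test x = 1: value = -18 ≠ 0.
Test x = -1: value = -12 ≠ 0.
Test x = 2: value = 0 ✓, so (x - 2) is a factor.
Synthetic division by (x - 2): bring down 1; 1(2) + 5 = 7; 7(2) - 4 = 10; 10(2) - 20 = 0 → quotient x^2 + 7x + 10, remainder 0.
Solve the quadratic x^2 + 7x + 10 = 0: discriminant = 7^2 - 4(1)(10) = 49 - 40 = 9.
sqrt(9) = 3, so x = (-7 ± 3)/2: x = -2 or x = -5.
Collecting all roots found:

x = -5, x = -2, x = 0, x = 2


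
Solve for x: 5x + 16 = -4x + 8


Starting with: 5x + 16 = -4x + 8
Move all x terms to left: (5 + 4)x = 8 - 16
Simplify: 9x = -8
Divide both sides by 9: x = -8/9

x = -8/9


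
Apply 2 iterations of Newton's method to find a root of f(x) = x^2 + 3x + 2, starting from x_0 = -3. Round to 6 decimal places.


Newton's method: x_(n+1) = x_n - f(x_n)/f'(x_n)
f(x) = x^2 + 3x + 2
f'(x) = 2x + 3

Iteration 1:
  f(-3.000000) = 2.000000
  f'(-3.000000) = -3.000000
  x_1 = -3.000000 - (2.000000)/(-3.000000) = -2.333333

Iteration 2:
  f(-2.333333) = 0.444444
  f'(-2.333333) = -1.666667
  x_2 = -2.333333 - (0.444444)/(-1.666667) = -2.066667

x_2 = -2.066667


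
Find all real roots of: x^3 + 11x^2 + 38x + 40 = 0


Let p(x) = x^3 + 11x^2 + 38x + 40. By the rational root theorem (leading coefficient 1), any rational root is an integer divisor of 40: try ±1, ±2, ... in turn.
Test x = 1: value = 90 ≠ 0.
Test x = -1: value = 12 ≠ 0.
Test x = 2: value = 168 ≠ 0.
Test x = -2: value = 0 ✓, so (x + 2) is a factor.
Synthetic division by (x + 2): bring down 1; 1(-2) + 11 = 9; 9(-2) + 38 = 20; 20(-2) + 40 = 0 → quotient x^2 + 9x + 20, remainder 0.
Solve the quadratic x^2 + 9x + 20 = 0: discriminant = 9^2 - 4(1)(20) = 81 - 80 = 1.
sqrt(1) = 1, so x = (-9 ± 1)/2: x = -4 or x = -5.

x = -5, x = -4, x = -2


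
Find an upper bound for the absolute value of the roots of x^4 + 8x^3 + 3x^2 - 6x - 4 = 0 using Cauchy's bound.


Cauchy's bound: all roots r satisfy |r| <= 1 + max(|a_i/a_n|) for i = 0,...,n-1
where a_n is the leading coefficient.

Coefficients: [1, 8, 3, -6, -4]
Leading coefficient a_n = 1
Ratios |a_i/a_n|: 8, 3, 6, 4
Maximum ratio: 8
Cauchy's bound: |r| <= 1 + 8 = 9

Upper bound = 9


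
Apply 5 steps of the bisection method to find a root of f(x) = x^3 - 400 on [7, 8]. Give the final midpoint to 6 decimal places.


f(x) = x^3 - 400
f(7) = -57 < 0
f(8) = 112 > 0

Step 1: midpoint = (7.000000 + 8.000000)/2 = 7.500000
  f(7.500000) = 21.875000
  f(mid) > 0, so root is in [7.000000, 7.500000]

Step 2: midpoint = (7.000000 + 7.500000)/2 = 7.250000
  f(7.250000) = -18.921875
  f(mid) < 0, so root is in [7.250000, 7.500000]

Step 3: midpoint = (7.250000 + 7.500000)/2 = 7.375000
  f(7.375000) = 1.130859
  f(mid) > 0, so root is in [7.250000, 7.375000]

Step 4: midpoint = (7.250000 + 7.375000)/2 = 7.312500
  f(7.312500) = -8.981201
  f(mid) < 0, so root is in [7.312500, 7.375000]

Step 5: midpoint = (7.312500 + 7.375000)/2 = 7.343750
  f(7.343750) = -3.946686
  f(mid) < 0, so root is in [7.343750, 7.375000]

midpoint = 7.343750


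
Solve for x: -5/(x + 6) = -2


Multiply both sides by (x + 6): -5 = -2(x + 6)
Distribute: -5 = -2x - 12
-2x = -5 + 12 = 7
x = -7/2

x = -7/2


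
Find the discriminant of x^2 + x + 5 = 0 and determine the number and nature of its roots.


For ax^2 + bx + c = 0, discriminant D = b^2 - 4ac
Here a = 1, b = 1, c = 5
D = (1)^2 - 4(1)(5) = 1 - 20 = -19

D = -19 < 0
The equation has no real roots (2 complex conjugate roots).

Discriminant = -19, no real roots (2 complex conjugate roots)


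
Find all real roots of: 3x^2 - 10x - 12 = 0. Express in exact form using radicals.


Using the quadratic formula: x = (-b ± sqrt(b^2 - 4ac)) / (2a)
Here a = 3, b = -10, c = -12
Discriminant = b^2 - 4ac = (-10)^2 - 4(3)(-12) = 100 + 144 = 244
Since discriminant = 244 > 0, there are two real roots.
x = (10 ± 2*sqrt(61)) / 6
Simplifying: x = (5 ± sqrt(61)) / 3
Numerically: x ≈ 4.2701 or x ≈ -0.9367

x = (5 + sqrt(61)) / 3 or x = (5 - sqrt(61)) / 3


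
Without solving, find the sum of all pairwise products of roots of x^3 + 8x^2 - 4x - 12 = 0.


By Vieta's formulas for x^3 + bx^2 + cx + d = 0:
  r1 + r2 + r3 = -b/a = -8
  r1*r2 + r1*r3 + r2*r3 = c/a = -4
  r1*r2*r3 = -d/a = 12


Sum of pairwise products = -4


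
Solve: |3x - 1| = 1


An absolute value equation |expr| = 1 gives two cases:
Case 1: 3x - 1 = 1
  3x = 2, so x = 2/3
Case 2: 3x - 1 = -1
  3x = 0, so x = 0

x = 0, x = 2/3


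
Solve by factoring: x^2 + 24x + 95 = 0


We need two numbers that multiply to 95 and add to 24.
Those numbers are 19 and 5 (since 19 * 5 = 95 and 19 + 5 = 24).
So x^2 + 24x + 95 = (x + 19)(x + 5) = 0
Setting each factor to zero: x = -19 or x = -5

x = -19, x = -5


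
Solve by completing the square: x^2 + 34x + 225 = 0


Start: x^2 + 34x + 225 = 0
Move constant: x^2 + 34x = -225
Half of 34 is 17, squared is 289
Add 289 to both sides: x^2 + 34x + 289 = 64
(x + 17)^2 = 64
x + 17 = ±8
x = -17 + 8 = -9 or x = -17 - 8 = -25

x = -25, x = -9


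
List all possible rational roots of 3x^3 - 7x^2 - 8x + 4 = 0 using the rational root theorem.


Rational root theorem: possible roots are ±p/q where:
  p divides the constant term (4): p ∈ {1, 2, 4}
  q divides the leading coefficient (3): q ∈ {1, 3}

All possible rational roots: -4, -2, -4/3, -1, -2/3, -1/3, 1/3, 2/3, 1, 4/3, 2, 4

-4, -2, -4/3, -1, -2/3, -1/3, 1/3, 2/3, 1, 4/3, 2, 4


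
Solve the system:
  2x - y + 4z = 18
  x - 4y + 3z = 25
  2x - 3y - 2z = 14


Using Cramer's rule. Expand each determinant along the first row.
D  = 2*[(-4)*(-2) - 3*(-3)] - (-1)*[1*(-2) - 3*2] + 4*[1*(-3) - (-4)*2]
  = 2*(17) - (-1)*(-8) + 4*(5) = 46
Dx = 18*[(-4)*(-2) - 3*(-3)] - (-1)*[25*(-2) - 3*14] + 4*[25*(-3) - (-4)*14]
  = 18*(17) - (-1)*(-92) + 4*(-19) = 138
Dy = 2*[25*(-2) - 3*14] - 18*[1*(-2) - 3*2] + 4*[1*14 - 25*2]
  = 2*(-92) - 18*(-8) + 4*(-36) = -184
Dz = 2*[(-4)*14 - 25*(-3)] - (-1)*[1*14 - 25*2] + 18*[1*(-3) - (-4)*2]
  = 2*(19) - (-1)*(-36) + 18*(5) = 92
x = Dx/D = 138/46 = 3, y = Dy/D = -184/46 = -4, z = Dz/D = 92/46 = 2
Check eq1: (2)(3) + (-1)(-4) + (4)(2) = 18 = 18 ✓
Check eq2: (1)(3) + (-4)(-4) + (3)(2) = 25 = 25 ✓
Check eq3: (2)(3) + (-3)(-4) + (-2)(2) = 14 = 14 ✓

x = 3, y = -4, z = 2


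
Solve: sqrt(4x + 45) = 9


Square both sides: 4x + 45 = 9^2 = 81
4x = 81 - 45 = 36
x = 9
Check: sqrt(4*9 + 45) = sqrt(81) = 9 ✓

x = 9


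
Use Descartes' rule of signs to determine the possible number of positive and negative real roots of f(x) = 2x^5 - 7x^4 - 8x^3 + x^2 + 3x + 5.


Descartes' rule of signs:

For positive roots, count sign changes in f(x) = 2x^5 - 7x^4 - 8x^3 + x^2 + 3x + 5:
Signs of coefficients: +, -, -, +, +, +
Number of sign changes: 2
Possible positive real roots: 2, 0

For negative roots, examine f(-x) = -2x^5 - 7x^4 + 8x^3 + x^2 - 3x + 5:
Signs of coefficients: -, -, +, +, -, +
Number of sign changes: 3
Possible negative real roots: 3, 1

Positive roots: 2 or 0; Negative roots: 3 or 1


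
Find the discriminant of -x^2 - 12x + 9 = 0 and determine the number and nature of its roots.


For ax^2 + bx + c = 0, discriminant D = b^2 - 4ac
Here a = -1, b = -12, c = 9
D = (-12)^2 - 4(-1)(9) = 144 + 36 = 180

D = 180 > 0 but not a perfect square
The equation has 2 distinct real irrational roots.

Discriminant = 180, 2 distinct real irrational roots


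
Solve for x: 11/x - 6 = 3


Subtract -6 from both sides: 11/x = 9
Multiply both sides by x: 11 = 9 * x
Divide by 9: x = 11/9

x = 11/9


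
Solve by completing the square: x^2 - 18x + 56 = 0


Start: x^2 - 18x + 56 = 0
Move constant: x^2 - 18x = -56
Half of -18 is -9, squared is 81
Add 81 to both sides: x^2 - 18x + 81 = 25
(x - 9)^2 = 25
x - 9 = ±5
x = 9 + 5 = 14 or x = 9 - 5 = 4

x = 4, x = 14


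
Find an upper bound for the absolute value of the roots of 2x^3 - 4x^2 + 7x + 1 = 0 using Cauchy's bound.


Cauchy's bound: all roots r satisfy |r| <= 1 + max(|a_i/a_n|) for i = 0,...,n-1
where a_n is the leading coefficient.

Coefficients: [2, -4, 7, 1]
Leading coefficient a_n = 2
Ratios |a_i/a_n|: 2, 7/2, 1/2
Maximum ratio: 7/2
Cauchy's bound: |r| <= 1 + 7/2 = 9/2

Upper bound = 9/2


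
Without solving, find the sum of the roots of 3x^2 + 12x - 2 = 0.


By Vieta's formulas for ax^2 + bx + c = 0:
  Sum of roots = -b/a
  Product of roots = c/a

Here a = 3, b = 12, c = -2
Sum = -(12)/3 = -4
Product = -2/3 = -2/3

Sum = -4


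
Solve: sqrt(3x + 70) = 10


Square both sides: 3x + 70 = 10^2 = 100
3x = 100 - 70 = 30
x = 10
Check: sqrt(3*10 + 70) = sqrt(100) = 10 ✓

x = 10


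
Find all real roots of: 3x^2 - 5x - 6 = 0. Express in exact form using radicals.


Using the quadratic formula: x = (-b ± sqrt(b^2 - 4ac)) / (2a)
Here a = 3, b = -5, c = -6
Discriminant = b^2 - 4ac = (-5)^2 - 4(3)(-6) = 25 + 72 = 97
Since discriminant = 97 > 0, there are two real roots.
x = (5 ± sqrt(97)) / 6
Numerically: x ≈ 2.4748 or x ≈ -0.8081

x = (5 + sqrt(97)) / 6 or x = (5 - sqrt(97)) / 6


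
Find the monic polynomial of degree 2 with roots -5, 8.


A monic polynomial with roots -5, 8 is:
p(x) = (x + 5)(x - 8)
After multiplying by (x + 5): x + 5
After multiplying by (x - 8): x^2 - 3x - 40

x^2 - 3x - 40


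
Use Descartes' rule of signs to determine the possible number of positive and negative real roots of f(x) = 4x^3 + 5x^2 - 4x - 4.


Descartes' rule of signs:

For positive roots, count sign changes in f(x) = 4x^3 + 5x^2 - 4x - 4:
Signs of coefficients: +, +, -, -
Number of sign changes: 1
Possible positive real roots: 1

For negative roots, examine f(-x) = -4x^3 + 5x^2 + 4x - 4:
Signs of coefficients: -, +, +, -
Number of sign changes: 2
Possible negative real roots: 2, 0

Positive roots: 1; Negative roots: 2 or 0


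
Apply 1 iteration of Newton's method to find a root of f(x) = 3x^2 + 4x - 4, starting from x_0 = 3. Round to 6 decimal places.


Newton's method: x_(n+1) = x_n - f(x_n)/f'(x_n)
f(x) = 3x^2 + 4x - 4
f'(x) = 6x + 4

Iteration 1:
  f(3.000000) = 35.000000
  f'(3.000000) = 22.000000
  x_1 = 3.000000 - (35.000000)/(22.000000) = 1.409091

x_1 = 1.409091


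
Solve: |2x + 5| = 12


An absolute value equation |expr| = 12 gives two cases:
Case 1: 2x + 5 = 12
  2x = 7, so x = 7/2
Case 2: 2x + 5 = -12
  2x = -17, so x = -17/2

x = -17/2, x = 7/2


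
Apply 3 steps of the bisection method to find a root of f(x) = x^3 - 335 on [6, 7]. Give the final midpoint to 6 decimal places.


f(x) = x^3 - 335
f(6) = -119 < 0
f(7) = 8 > 0

Step 1: midpoint = (6.000000 + 7.000000)/2 = 6.500000
  f(6.500000) = -60.375000
  f(mid) < 0, so root is in [6.500000, 7.000000]

Step 2: midpoint = (6.500000 + 7.000000)/2 = 6.750000
  f(6.750000) = -27.453125
  f(mid) < 0, so root is in [6.750000, 7.000000]

Step 3: midpoint = (6.750000 + 7.000000)/2 = 6.875000
  f(6.875000) = -10.048828
  f(mid) < 0, so root is in [6.875000, 7.000000]

midpoint = 6.875000


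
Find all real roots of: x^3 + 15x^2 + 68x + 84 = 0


Let p(x) = x^3 + 15x^2 + 68x + 84. By the rational root theorem (leading coefficient 1), any rational root is an integer divisor of 84: try ±1, ±2, ... in turn.
Test x = 1: value = 168 ≠ 0.
Test x = -1: value = 30 ≠ 0.
Test x = 2: value = 288 ≠ 0.
Test x = -2: value = 0 ✓, so (x + 2) is a factor.
Synthetic division by (x + 2): bring down 1; 1(-2) + 15 = 13; 13(-2) + 68 = 42; 42(-2) + 84 = 0 → quotient x^2 + 13x + 42, remainder 0.
Solve the quadratic x^2 + 13x + 42 = 0: discriminant = 13^2 - 4(1)(42) = 169 - 168 = 1.
sqrt(1) = 1, so x = (-13 ± 1)/2: x = -6 or x = -7.

x = -7, x = -6, x = -2


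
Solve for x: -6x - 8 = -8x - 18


Starting with: -6x - 8 = -8x - 18
Move all x terms to left: (-6 + 8)x = -18 + 8
Simplify: 2x = -10
Divide both sides by 2: x = -5

x = -5


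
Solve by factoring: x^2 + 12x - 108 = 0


We need two numbers that multiply to -108 and add to 12.
Those numbers are -6 and 18 (since (-6) * 18 = -108 and (-6) + 18 = 12).
So x^2 + 12x - 108 = (x - 6)(x + 18) = 0
Setting each factor to zero: x = 6 or x = -18

x = -18, x = 6


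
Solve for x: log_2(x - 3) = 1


Convert to exponential form: x - 3 = 2^1 = 2
x = 2 + 3 = 5
Check: log_2(5 - 3) = log_2(2) = log_2(2) = 1 ✓

x = 5


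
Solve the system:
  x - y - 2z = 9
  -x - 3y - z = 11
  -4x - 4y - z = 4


Using Cramer's rule. Expand each determinant along the first row.
D  = 1*[(-3)*(-1) - (-1)*(-4)] - (-1)*[(-1)*(-1) - (-1)*(-4)] + (-2)*[(-1)*(-4) - (-3)*(-4)]
  = 1*(-1) - (-1)*(-3) + (-2)*(-8) = 12
Dx = 9*[(-3)*(-1) - (-1)*(-4)] - (-1)*[11*(-1) - (-1)*4] + (-2)*[11*(-4) - (-3)*4]
  = 9*(-1) - (-1)*(-7) + (-2)*(-32) = 48
Dy = 1*[11*(-1) - (-1)*4] - 9*[(-1)*(-1) - (-1)*(-4)] + (-2)*[(-1)*4 - 11*(-4)]
  = 1*(-7) - 9*(-3) + (-2)*(40) = -60
Dz = 1*[(-3)*4 - 11*(-4)] - (-1)*[(-1)*4 - 11*(-4)] + 9*[(-1)*(-4) - (-3)*(-4)]
  = 1*(32) - (-1)*(40) + 9*(-8) = 0
x = Dx/D = 48/12 = 4, y = Dy/D = -60/12 = -5, z = Dz/D = 0/12 = 0
Check eq1: (1)(4) + (-1)(-5) + (-2)(0) = 9 = 9 ✓
Check eq2: (-1)(4) + (-3)(-5) + (-1)(0) = 11 = 11 ✓
Check eq3: (-4)(4) + (-4)(-5) + (-1)(0) = 4 = 4 ✓

x = 4, y = -5, z = 0


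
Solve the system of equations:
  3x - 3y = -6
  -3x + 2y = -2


Using Cramer's rule:
Determinant D = (3)(2) - (-3)(-3) = 6 - 9 = -3
Dx = (-6)(2) - (-2)(-3) = -12 - 6 = -18
Dy = (3)(-2) - (-3)(-6) = -6 - 18 = -24
x = Dx/D = -18/-3 = 6
y = Dy/D = -24/-3 = 8

x = 6, y = 8


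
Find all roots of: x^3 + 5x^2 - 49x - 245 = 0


Let p(x) = x^3 + 5x^2 - 49x - 245. By the rational root theorem (leading coefficient 1), any rational root is an integer divisor of 245: try ±1, ±2, ... in turn.
Test x = 1: value = -288 ≠ 0.
Test x = -1: value = -192 ≠ 0.
Test x = 5: value = -240 ≠ 0.
Test x = -5: value = 0 ✓, so (x + 5) is a factor.
Synthetic division by (x + 5): bring down 1; 1(-5) + 5 = 0; 0(-5) - 49 = -49; (-49)(-5) - 245 = 0 → quotient x^2 - 49, remainder 0.
Solve the quadratic x^2 - 49 = 0: discriminant = 0^2 - 4(1)(-49) = 0 + 196 = 196.
sqrt(196) = 14, so x = (0 ± 14)/2: x = 7 or x = -7.
Collecting all roots found:

x = -7, x = -5, x = 7


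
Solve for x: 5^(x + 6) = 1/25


Express both sides with the same base.
1/25 = 5^(-2)
Since the bases match, equate exponents: x + 6 = -2
So x = -2 - (6) = -8

x = -8


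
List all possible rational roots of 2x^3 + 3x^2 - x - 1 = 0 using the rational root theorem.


Rational root theorem: possible roots are ±p/q where:
  p divides the constant term (-1): p ∈ {1}
  q divides the leading coefficient (2): q ∈ {1, 2}

All possible rational roots: -1, -1/2, 1/2, 1

-1, -1/2, 1/2, 1


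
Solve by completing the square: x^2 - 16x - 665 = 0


Start: x^2 - 16x - 665 = 0
Move constant: x^2 - 16x = 665
Half of -16 is -8, squared is 64
Add 64 to both sides: x^2 - 16x + 64 = 729
(x - 8)^2 = 729
x - 8 = ±27
x = 8 + 27 = 35 or x = 8 - 27 = -19

x = -19, x = 35


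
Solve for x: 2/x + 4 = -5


Subtract 4 from both sides: 2/x = -9
Multiply both sides by x: 2 = -9 * x
Divide by -9: x = -2/9

x = -2/9


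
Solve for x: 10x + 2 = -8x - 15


Starting with: 10x + 2 = -8x - 15
Move all x terms to left: (10 + 8)x = -15 - 2
Simplify: 18x = -17
Divide both sides by 18: x = -17/18

x = -17/18


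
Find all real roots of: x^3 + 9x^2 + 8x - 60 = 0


Let p(x) = x^3 + 9x^2 + 8x - 60. By the rational root theorem (leading coefficient 1), any rational root is an integer divisor of 60: try ±1, ±2, ... in turn.
Test x = 1: value = -42 ≠ 0.
Test x = -1: value = -60 ≠ 0.
Test x = 2: value = 0 ✓, so (x - 2) is a factor.
Synthetic division by (x - 2): bring down 1; 1(2) + 9 = 11; 11(2) + 8 = 30; 30(2) - 60 = 0 → quotient x^2 + 11x + 30, remainder 0.
Solve the quadratic x^2 + 11x + 30 = 0: discriminant = 11^2 - 4(1)(30) = 121 - 120 = 1.
sqrt(1) = 1, so x = (-11 ± 1)/2: x = -5 or x = -6.

x = -6, x = -5, x = 2


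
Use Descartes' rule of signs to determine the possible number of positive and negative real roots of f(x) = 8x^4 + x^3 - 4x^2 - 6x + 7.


Descartes' rule of signs:

For positive roots, count sign changes in f(x) = 8x^4 + x^3 - 4x^2 - 6x + 7:
Signs of coefficients: +, +, -, -, +
Number of sign changes: 2
Possible positive real roots: 2, 0

For negative roots, examine f(-x) = 8x^4 - x^3 - 4x^2 + 6x + 7:
Signs of coefficients: +, -, -, +, +
Number of sign changes: 2
Possible negative real roots: 2, 0

Positive roots: 2 or 0; Negative roots: 2 or 0


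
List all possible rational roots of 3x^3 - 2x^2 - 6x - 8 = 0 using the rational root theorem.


Rational root theorem: possible roots are ±p/q where:
  p divides the constant term (-8): p ∈ {1, 2, 4, 8}
  q divides the leading coefficient (3): q ∈ {1, 3}

All possible rational roots: -8, -4, -8/3, -2, -4/3, -1, -2/3, -1/3, 1/3, 2/3, 1, 4/3, 2, 8/3, 4, 8

-8, -4, -8/3, -2, -4/3, -1, -2/3, -1/3, 1/3, 2/3, 1, 4/3, 2, 8/3, 4, 8


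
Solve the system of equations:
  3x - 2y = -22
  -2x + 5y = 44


Using Cramer's rule:
Determinant D = (3)(5) - (-2)(-2) = 15 - 4 = 11
Dx = (-22)(5) - (44)(-2) = -110 + 88 = -22
Dy = (3)(44) - (-2)(-22) = 132 - 44 = 88
x = Dx/D = -22/11 = -2
y = Dy/D = 88/11 = 8

x = -2, y = 8
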